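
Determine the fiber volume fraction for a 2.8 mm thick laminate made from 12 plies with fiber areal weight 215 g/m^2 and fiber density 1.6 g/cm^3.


Vf = n * FAW / (rho_f * h * 1000) = 12 * 215 / (1.6 * 2.8 * 1000) = 0.5759

0.5759


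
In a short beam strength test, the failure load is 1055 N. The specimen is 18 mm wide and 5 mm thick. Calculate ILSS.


ILSS = 3F/(4bh) = 3*1055/(4*18*5) = 8.79 MPa

8.79 MPa


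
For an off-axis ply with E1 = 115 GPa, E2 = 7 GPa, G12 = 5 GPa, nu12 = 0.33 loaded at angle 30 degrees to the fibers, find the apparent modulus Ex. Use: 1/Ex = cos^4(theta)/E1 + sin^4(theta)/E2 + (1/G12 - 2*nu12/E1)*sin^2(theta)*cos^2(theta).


cos^4(30) = 0.5625, sin^4(30) = 0.0625, sin^2(30)*cos^2(30) = 0.1875
1/G12 - 2*nu12/E1 = 1/5 - 2*0.33/115 = 0.194261 GPa^-1
1/Ex = 0.5625/115 + 0.0625/7 + 0.194261*0.1875 = 0.0502438 GPa^-1
Ex = 19.9 GPa

19.9 GPa


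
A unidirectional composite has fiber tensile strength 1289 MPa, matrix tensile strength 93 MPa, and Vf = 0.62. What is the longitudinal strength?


sigma_1 = sigma_f*Vf + sigma_m*(1-Vf) = 1289*0.62 + 93*0.38 = 834.5 MPa

834.5 MPa


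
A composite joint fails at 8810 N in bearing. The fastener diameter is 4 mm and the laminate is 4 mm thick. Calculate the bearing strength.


sigma_br = F/(d*h) = 8810/(4*4) = 550.6 MPa

550.6 MPa


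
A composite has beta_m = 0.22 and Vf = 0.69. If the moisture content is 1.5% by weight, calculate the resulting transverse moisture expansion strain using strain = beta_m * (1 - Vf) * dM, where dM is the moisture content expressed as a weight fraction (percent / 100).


dM = 1.5/100 = 0.015
strain = beta_m * (1-Vf) * dM = 0.22 * 0.31 * 0.015 = 0.001023

0.001023


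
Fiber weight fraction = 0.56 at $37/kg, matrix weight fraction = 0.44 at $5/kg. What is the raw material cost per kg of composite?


Cost = cost_f*Wf + cost_m*Wm = 37*0.56 + 5*0.44 = $22.92/kg

$22.92/kg


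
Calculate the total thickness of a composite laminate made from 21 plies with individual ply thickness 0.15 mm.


h = n * t_ply = 21 * 0.15 = 3.15 mm

3.15 mm


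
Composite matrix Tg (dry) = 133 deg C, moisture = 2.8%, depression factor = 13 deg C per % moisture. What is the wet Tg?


Tg_wet = Tg_dry - k*moisture = 133 - 13*2.8 = 96.6 deg C

96.6 deg C


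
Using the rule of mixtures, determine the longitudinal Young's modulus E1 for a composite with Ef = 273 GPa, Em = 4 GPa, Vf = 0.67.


E1 = Ef*Vf + Em*(1-Vf) = 273*0.67 + 4*0.33 = 184.23 GPa

184.23 GPa


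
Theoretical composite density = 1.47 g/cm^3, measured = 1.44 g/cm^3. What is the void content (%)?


Void% = (rho_theo - rho_actual)/rho_theo * 100 = (1.47 - 1.44)/1.47 * 100 = 2.04%

2.04%


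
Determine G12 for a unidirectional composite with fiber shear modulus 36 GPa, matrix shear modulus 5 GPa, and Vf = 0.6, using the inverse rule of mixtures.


1/G12 = Vf/Gf + (1-Vf)/Gm = 0.6/36 + 0.4/5
G12 = 10.34 GPa

10.34 GPa


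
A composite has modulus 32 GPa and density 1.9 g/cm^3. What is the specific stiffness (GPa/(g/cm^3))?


Specific stiffness = E/rho = 32/1.9 = 16.8 GPa/(g/cm^3)

16.8 GPa/(g/cm^3)


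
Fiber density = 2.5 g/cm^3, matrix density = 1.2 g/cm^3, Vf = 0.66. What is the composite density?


rho_c = rho_f*Vf + rho_m*(1-Vf) = 2.5*0.66 + 1.2*0.34 = 2.058 g/cm^3

2.058 g/cm^3


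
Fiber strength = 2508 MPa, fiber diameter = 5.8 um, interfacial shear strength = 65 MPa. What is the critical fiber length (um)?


Lc = sigma_f * d / (2 * tau_i) = 2508 * 5.8 / (2 * 65) = 111.9 um

111.9 um


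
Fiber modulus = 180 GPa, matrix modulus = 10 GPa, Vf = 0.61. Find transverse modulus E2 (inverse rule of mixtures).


1/E2 = Vf/Ef + (1-Vf)/Em = 0.61/180 + 0.39/10
E2 = 23.59 GPa

23.59 GPa


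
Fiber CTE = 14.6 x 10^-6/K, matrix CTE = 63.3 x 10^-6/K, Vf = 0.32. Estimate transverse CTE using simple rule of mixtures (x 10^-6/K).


alpha_2 = alpha_f*Vf + alpha_m*(1-Vf) = 14.6*0.32 + 63.3*0.68 = 47.7 x 10^-6/K

47.7 x 10^-6/K


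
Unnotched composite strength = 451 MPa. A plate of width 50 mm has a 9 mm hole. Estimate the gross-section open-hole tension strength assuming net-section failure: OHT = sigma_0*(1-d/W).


OHT = sigma_0*(1-d/W) = 451*(1-9/50) = 369.8 MPa

369.8 MPa


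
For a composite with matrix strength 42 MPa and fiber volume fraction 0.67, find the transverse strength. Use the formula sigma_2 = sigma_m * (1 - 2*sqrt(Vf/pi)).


factor = 1 - 2*sqrt(0.67/pi) = 0.0764
sigma_2 = 42 * 0.0764 = 3.21 MPa

3.21 MPa


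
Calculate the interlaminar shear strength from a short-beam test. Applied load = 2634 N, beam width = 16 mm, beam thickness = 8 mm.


ILSS = 3F/(4bh) = 3*2634/(4*16*8) = 15.43 MPa

15.43 MPa


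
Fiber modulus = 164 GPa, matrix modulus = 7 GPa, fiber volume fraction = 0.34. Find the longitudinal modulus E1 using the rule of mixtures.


E1 = Ef*Vf + Em*(1-Vf) = 164*0.34 + 7*0.66 = 60.38 GPa

60.38 GPa


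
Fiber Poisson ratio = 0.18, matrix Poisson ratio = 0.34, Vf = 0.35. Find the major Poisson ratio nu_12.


nu_12 = nu_f*Vf + nu_m*(1-Vf) = 0.18*0.35 + 0.34*0.65 = 0.284

0.284


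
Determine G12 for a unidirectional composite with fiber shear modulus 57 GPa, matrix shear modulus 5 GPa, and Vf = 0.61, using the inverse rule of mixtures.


1/G12 = Vf/Gf + (1-Vf)/Gm = 0.61/57 + 0.39/5
G12 = 11.27 GPa

11.27 GPa


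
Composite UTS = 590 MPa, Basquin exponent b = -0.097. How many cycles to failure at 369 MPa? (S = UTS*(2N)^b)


N = 0.5 * (S/UTS)^(1/b) = 0.5 * (369/590)^(1/-0.097) = 63.1343 cycles

63.1343 cycles


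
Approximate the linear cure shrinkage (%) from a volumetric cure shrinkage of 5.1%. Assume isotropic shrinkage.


Linear shrinkage ≈ vol_shrink/3 = 5.1/3 = 1.7%

1.7%


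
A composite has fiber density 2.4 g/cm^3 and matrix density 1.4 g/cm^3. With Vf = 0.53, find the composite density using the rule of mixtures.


rho_c = rho_f*Vf + rho_m*(1-Vf) = 2.4*0.53 + 1.4*0.47 = 1.93 g/cm^3

1.93 g/cm^3


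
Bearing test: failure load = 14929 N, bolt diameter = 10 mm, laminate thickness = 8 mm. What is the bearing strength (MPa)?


sigma_br = F/(d*h) = 14929/(10*8) = 186.6 MPa

186.6 MPa


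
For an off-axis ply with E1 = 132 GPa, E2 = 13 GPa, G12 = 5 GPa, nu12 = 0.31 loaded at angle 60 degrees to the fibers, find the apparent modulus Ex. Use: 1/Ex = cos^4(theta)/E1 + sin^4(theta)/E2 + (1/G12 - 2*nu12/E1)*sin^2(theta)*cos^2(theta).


cos^4(60) = 0.0625, sin^4(60) = 0.5625, sin^2(60)*cos^2(60) = 0.1875
1/G12 - 2*nu12/E1 = 1/5 - 2*0.31/132 = 0.195303 GPa^-1
1/Ex = 0.0625/132 + 0.5625/13 + 0.195303*0.1875 = 0.080362 GPa^-1
Ex = 12.44 GPa

12.44 GPa


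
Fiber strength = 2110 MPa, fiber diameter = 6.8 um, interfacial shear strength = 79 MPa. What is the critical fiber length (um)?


Lc = sigma_f * d / (2 * tau_i) = 2110 * 6.8 / (2 * 79) = 90.8 um

90.8 um


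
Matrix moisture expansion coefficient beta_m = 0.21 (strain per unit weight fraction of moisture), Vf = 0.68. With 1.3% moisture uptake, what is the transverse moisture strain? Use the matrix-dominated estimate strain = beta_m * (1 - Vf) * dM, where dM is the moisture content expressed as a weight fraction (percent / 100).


dM = 1.3/100 = 0.013
strain = beta_m * (1-Vf) * dM = 0.21 * 0.32 * 0.013 = 0.0008736

0.0008736


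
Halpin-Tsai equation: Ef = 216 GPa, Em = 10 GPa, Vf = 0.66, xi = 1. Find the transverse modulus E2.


eta = (Ef/Em - 1)/(Ef/Em + xi) = (21.6 - 1)/(21.6 + 1) = 0.9115
E2 = Em*(1+xi*eta*Vf)/(1-eta*Vf) = 40.2 GPa

40.2 GPa


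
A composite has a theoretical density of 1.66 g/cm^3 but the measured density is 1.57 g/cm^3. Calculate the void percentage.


Void% = (rho_theo - rho_actual)/rho_theo * 100 = (1.66 - 1.57)/1.66 * 100 = 5.42%

5.42%


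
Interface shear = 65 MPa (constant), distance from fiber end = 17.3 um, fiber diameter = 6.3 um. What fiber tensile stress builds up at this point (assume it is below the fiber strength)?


Force balance: sigma_f * (pi*d^2/4) = tau * (pi*d) * x  ->  sigma_f = 4 * tau * x / d
sigma_f = 4 * 65 * 17.3 / 6.3 = 714.0 MPa

714.0 MPa


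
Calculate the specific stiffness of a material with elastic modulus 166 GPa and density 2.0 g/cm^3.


Specific stiffness = E/rho = 166/2.0 = 83.0 GPa/(g/cm^3)

83.0 GPa/(g/cm^3)


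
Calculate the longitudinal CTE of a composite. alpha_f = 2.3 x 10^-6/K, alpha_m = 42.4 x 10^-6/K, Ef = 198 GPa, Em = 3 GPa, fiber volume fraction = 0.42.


E1 = Ef*Vf + Em*(1-Vf) = 84.9
alpha_1 = (alpha_f*Ef*Vf + alpha_m*Em*(1-Vf))/E1 = 3.12 x 10^-6/K

3.12 x 10^-6/K


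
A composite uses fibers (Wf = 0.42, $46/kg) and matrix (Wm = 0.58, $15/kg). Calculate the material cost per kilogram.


Cost = cost_f*Wf + cost_m*Wm = 46*0.42 + 15*0.58 = $28.02/kg

$28.02/kg


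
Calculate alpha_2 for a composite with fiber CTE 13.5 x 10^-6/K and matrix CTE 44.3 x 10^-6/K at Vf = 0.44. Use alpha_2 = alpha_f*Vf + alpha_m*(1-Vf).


alpha_2 = alpha_f*Vf + alpha_m*(1-Vf) = 13.5*0.44 + 44.3*0.56 = 30.7 x 10^-6/K

30.7 x 10^-6/K


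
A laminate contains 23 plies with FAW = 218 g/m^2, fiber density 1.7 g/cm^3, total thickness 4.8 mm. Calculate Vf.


Vf = n * FAW / (rho_f * h * 1000) = 23 * 218 / (1.7 * 4.8 * 1000) = 0.6145

0.6145


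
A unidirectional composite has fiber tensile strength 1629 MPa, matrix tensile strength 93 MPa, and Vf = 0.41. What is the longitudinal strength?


sigma_1 = sigma_f*Vf + sigma_m*(1-Vf) = 1629*0.41 + 93*0.59 = 722.8 MPa

722.8 MPa


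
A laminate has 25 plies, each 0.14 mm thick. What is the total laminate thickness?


h = n * t_ply = 25 * 0.14 = 3.5 mm

3.5 mm


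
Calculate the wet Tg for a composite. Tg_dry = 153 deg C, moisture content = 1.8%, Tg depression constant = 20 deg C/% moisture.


Tg_wet = Tg_dry - k*moisture = 153 - 20*1.8 = 117.0 deg C

117.0 deg C


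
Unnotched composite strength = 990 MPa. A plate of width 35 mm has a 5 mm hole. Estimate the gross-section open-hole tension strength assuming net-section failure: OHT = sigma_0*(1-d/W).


OHT = sigma_0*(1-d/W) = 990*(1-5/35) = 848.6 MPa

848.6 MPa


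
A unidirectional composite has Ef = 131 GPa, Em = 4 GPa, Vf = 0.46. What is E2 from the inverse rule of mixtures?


1/E2 = Vf/Ef + (1-Vf)/Em = 0.46/131 + 0.54/4
E2 = 7.22 GPa

7.22 GPa


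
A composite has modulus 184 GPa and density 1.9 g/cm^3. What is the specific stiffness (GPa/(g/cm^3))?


Specific stiffness = E/rho = 184/1.9 = 96.8 GPa/(g/cm^3)

96.8 GPa/(g/cm^3)


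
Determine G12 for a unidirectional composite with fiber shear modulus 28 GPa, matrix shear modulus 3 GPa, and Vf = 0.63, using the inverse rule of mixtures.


1/G12 = Vf/Gf + (1-Vf)/Gm = 0.63/28 + 0.37/3
G12 = 6.86 GPa

6.86 GPa


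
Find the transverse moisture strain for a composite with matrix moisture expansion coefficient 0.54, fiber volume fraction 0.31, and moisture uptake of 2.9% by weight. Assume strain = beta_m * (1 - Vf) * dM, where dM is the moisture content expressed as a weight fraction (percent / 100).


dM = 2.9/100 = 0.029
strain = beta_m * (1-Vf) * dM = 0.54 * 0.69 * 0.029 = 0.0108054

0.0108054


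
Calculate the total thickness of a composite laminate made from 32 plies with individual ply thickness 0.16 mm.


h = n * t_ply = 32 * 0.16 = 5.12 mm

5.12 mm


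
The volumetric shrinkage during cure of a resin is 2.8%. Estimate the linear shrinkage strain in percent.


Linear shrinkage ≈ vol_shrink/3 = 2.8/3 = 0.933%

0.933%


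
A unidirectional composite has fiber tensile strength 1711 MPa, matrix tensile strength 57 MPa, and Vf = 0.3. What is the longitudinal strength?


sigma_1 = sigma_f*Vf + sigma_m*(1-Vf) = 1711*0.3 + 57*0.7 = 553.2 MPa

553.2 MPa


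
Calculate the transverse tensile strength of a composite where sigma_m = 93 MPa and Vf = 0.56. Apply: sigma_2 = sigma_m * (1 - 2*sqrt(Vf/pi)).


factor = 1 - 2*sqrt(0.56/pi) = 0.1556
sigma_2 = 93 * 0.1556 = 14.47 MPa

14.47 MPa


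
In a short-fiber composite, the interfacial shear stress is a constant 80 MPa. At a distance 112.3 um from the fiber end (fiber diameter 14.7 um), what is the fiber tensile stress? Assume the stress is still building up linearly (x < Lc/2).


Force balance: sigma_f * (pi*d^2/4) = tau * (pi*d) * x  ->  sigma_f = 4 * tau * x / d
sigma_f = 4 * 80 * 112.3 / 14.7 = 2444.6 MPa

2444.6 MPa


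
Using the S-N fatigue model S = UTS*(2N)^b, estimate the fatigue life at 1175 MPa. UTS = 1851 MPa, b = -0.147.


N = 0.5 * (S/UTS)^(1/b) = 0.5 * (1175/1851)^(1/-0.147) = 11.0056 cycles

11.0056 cycles


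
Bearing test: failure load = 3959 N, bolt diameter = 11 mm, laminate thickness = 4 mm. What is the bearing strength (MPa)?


sigma_br = F/(d*h) = 3959/(11*4) = 90.0 MPa

90.0 MPa


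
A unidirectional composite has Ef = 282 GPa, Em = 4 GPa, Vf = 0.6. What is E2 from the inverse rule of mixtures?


1/E2 = Vf/Ef + (1-Vf)/Em = 0.6/282 + 0.4/4
E2 = 9.79 GPa

9.79 GPa


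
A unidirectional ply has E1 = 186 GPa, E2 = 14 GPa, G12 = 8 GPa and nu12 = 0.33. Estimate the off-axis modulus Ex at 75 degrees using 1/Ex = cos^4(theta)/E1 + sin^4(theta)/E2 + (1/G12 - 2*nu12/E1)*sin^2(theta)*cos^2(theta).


cos^4(75) = 0.004487, sin^4(75) = 0.870513, sin^2(75)*cos^2(75) = 0.0625
1/G12 - 2*nu12/E1 = 1/8 - 2*0.33/186 = 0.121452 GPa^-1
1/Ex = 0.004487/186 + 0.870513/14 + 0.121452*0.0625 = 0.0697943 GPa^-1
Ex = 14.33 GPa

14.33 GPa


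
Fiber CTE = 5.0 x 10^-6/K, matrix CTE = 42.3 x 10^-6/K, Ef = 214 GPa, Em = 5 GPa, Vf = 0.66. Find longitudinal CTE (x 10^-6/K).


E1 = Ef*Vf + Em*(1-Vf) = 142.94
alpha_1 = (alpha_f*Ef*Vf + alpha_m*Em*(1-Vf))/E1 = 5.44 x 10^-6/K

5.44 x 10^-6/K


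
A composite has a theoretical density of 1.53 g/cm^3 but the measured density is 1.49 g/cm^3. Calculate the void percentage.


Void% = (rho_theo - rho_actual)/rho_theo * 100 = (1.53 - 1.49)/1.53 * 100 = 2.61%

2.61%


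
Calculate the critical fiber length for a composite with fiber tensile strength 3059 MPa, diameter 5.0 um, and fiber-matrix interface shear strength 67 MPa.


Lc = sigma_f * d / (2 * tau_i) = 3059 * 5.0 / (2 * 67) = 114.1 um

114.1 um


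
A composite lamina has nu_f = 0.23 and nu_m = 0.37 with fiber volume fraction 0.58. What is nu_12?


nu_12 = nu_f*Vf + nu_m*(1-Vf) = 0.23*0.58 + 0.37*0.42 = 0.2888

0.2888


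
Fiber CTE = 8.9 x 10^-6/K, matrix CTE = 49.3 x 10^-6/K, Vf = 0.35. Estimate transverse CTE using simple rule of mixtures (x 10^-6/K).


alpha_2 = alpha_f*Vf + alpha_m*(1-Vf) = 8.9*0.35 + 49.3*0.65 = 35.2 x 10^-6/K

35.2 x 10^-6/K


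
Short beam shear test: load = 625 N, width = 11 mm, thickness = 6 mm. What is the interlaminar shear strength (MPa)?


ILSS = 3F/(4bh) = 3*625/(4*11*6) = 7.1 MPa

7.1 MPa


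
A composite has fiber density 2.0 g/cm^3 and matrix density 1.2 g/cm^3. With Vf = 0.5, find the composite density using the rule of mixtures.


rho_c = rho_f*Vf + rho_m*(1-Vf) = 2.0*0.5 + 1.2*0.5 = 1.6 g/cm^3

1.6 g/cm^3


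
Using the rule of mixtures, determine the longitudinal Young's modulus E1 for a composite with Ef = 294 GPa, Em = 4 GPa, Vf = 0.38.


E1 = Ef*Vf + Em*(1-Vf) = 294*0.38 + 4*0.62 = 114.2 GPa

114.2 GPa


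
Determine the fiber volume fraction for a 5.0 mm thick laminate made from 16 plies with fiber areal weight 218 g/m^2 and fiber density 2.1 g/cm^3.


Vf = n * FAW / (rho_f * h * 1000) = 16 * 218 / (2.1 * 5.0 * 1000) = 0.3322

0.3322


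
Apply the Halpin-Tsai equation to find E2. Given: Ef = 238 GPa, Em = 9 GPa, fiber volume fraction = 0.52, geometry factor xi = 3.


eta = (Ef/Em - 1)/(Ef/Em + xi) = (26.4444 - 1)/(26.4444 + 3) = 0.8642
E2 = Em*(1+xi*eta*Vf)/(1-eta*Vf) = 38.38 GPa

38.38 GPa


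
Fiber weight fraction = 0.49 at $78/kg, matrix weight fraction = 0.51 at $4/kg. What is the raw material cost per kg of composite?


Cost = cost_f*Wf + cost_m*Wm = 78*0.49 + 4*0.51 = $40.26/kg

$40.26/kg


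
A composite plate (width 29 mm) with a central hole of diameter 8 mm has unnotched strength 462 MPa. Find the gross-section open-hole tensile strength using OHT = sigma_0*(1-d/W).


OHT = sigma_0*(1-d/W) = 462*(1-8/29) = 334.6 MPa

334.6 MPa


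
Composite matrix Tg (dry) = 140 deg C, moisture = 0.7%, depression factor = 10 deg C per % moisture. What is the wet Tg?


Tg_wet = Tg_dry - k*moisture = 140 - 10*0.7 = 133.0 deg C

133.0 deg C


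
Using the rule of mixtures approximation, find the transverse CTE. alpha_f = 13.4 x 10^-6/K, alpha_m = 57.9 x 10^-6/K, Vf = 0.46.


alpha_2 = alpha_f*Vf + alpha_m*(1-Vf) = 13.4*0.46 + 57.9*0.54 = 37.4 x 10^-6/K

37.4 x 10^-6/K


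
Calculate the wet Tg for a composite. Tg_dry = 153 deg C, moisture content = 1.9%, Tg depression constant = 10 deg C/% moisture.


Tg_wet = Tg_dry - k*moisture = 153 - 10*1.9 = 134.0 deg C

134.0 deg C


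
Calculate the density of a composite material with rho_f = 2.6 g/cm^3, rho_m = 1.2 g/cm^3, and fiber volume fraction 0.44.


rho_c = rho_f*Vf + rho_m*(1-Vf) = 2.6*0.44 + 1.2*0.56 = 1.816 g/cm^3

1.816 g/cm^3


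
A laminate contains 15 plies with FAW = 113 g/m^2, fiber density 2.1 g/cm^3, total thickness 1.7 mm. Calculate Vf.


Vf = n * FAW / (rho_f * h * 1000) = 15 * 113 / (2.1 * 1.7 * 1000) = 0.4748

0.4748


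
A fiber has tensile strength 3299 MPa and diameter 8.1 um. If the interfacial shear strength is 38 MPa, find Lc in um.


Lc = sigma_f * d / (2 * tau_i) = 3299 * 8.1 / (2 * 38) = 351.6 um

351.6 um


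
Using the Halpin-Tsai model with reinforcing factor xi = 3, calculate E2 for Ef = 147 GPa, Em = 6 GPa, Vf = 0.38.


eta = (Ef/Em - 1)/(Ef/Em + xi) = (24.5 - 1)/(24.5 + 3) = 0.8545
E2 = Em*(1+xi*eta*Vf)/(1-eta*Vf) = 17.54 GPa

17.54 GPa


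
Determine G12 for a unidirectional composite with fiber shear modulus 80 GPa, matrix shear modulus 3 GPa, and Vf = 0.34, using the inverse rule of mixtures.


1/G12 = Vf/Gf + (1-Vf)/Gm = 0.34/80 + 0.66/3
G12 = 4.46 GPa

4.46 GPa


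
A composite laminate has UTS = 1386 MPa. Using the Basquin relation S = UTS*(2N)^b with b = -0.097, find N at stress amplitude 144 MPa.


N = 0.5 * (S/UTS)^(1/b) = 0.5 * (144/1386)^(1/-0.097) = 6.8726e+09 cycles

6.8726e+09 cycles


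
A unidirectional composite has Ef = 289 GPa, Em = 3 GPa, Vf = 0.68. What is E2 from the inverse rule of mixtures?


1/E2 = Vf/Ef + (1-Vf)/Em = 0.68/289 + 0.32/3
E2 = 9.17 GPa

9.17 GPa


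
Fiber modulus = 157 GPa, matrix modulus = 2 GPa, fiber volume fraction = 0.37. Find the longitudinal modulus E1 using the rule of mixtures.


E1 = Ef*Vf + Em*(1-Vf) = 157*0.37 + 2*0.63 = 59.35 GPa

59.35 GPa


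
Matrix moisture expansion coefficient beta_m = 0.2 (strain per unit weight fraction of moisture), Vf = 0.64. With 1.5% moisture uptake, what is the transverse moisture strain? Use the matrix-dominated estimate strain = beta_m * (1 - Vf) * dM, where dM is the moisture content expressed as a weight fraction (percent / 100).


dM = 1.5/100 = 0.015
strain = beta_m * (1-Vf) * dM = 0.2 * 0.36 * 0.015 = 0.00108

0.00108


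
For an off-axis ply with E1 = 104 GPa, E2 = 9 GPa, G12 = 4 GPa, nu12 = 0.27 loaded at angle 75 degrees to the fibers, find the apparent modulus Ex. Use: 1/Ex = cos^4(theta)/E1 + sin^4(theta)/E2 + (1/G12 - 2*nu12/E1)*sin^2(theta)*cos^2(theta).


cos^4(75) = 0.004487, sin^4(75) = 0.870513, sin^2(75)*cos^2(75) = 0.0625
1/G12 - 2*nu12/E1 = 1/4 - 2*0.27/104 = 0.244808 GPa^-1
1/Ex = 0.004487/104 + 0.870513/9 + 0.244808*0.0625 = 0.1120673 GPa^-1
Ex = 8.92 GPa

8.92 GPa


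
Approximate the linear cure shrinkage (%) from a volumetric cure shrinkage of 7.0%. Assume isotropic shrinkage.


Linear shrinkage ≈ vol_shrink/3 = 7.0/3 = 2.333%

2.333%


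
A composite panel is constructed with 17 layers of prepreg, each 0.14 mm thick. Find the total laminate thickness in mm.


h = n * t_ply = 17 * 0.14 = 2.38 mm

2.38 mm


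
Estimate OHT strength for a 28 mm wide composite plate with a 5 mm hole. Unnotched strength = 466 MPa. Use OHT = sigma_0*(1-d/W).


OHT = sigma_0*(1-d/W) = 466*(1-5/28) = 382.8 MPa

382.8 MPa


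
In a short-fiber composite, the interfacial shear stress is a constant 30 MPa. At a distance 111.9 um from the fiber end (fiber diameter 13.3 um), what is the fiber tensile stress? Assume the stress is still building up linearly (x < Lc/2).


Force balance: sigma_f * (pi*d^2/4) = tau * (pi*d) * x  ->  sigma_f = 4 * tau * x / d
sigma_f = 4 * 30 * 111.9 / 13.3 = 1009.6 MPa

1009.6 MPa


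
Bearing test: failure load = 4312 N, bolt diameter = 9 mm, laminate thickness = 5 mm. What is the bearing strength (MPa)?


sigma_br = F/(d*h) = 4312/(9*5) = 95.8 MPa

95.8 MPa


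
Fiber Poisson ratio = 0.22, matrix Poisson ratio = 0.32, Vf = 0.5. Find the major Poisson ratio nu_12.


nu_12 = nu_f*Vf + nu_m*(1-Vf) = 0.22*0.5 + 0.32*0.5 = 0.27

0.27


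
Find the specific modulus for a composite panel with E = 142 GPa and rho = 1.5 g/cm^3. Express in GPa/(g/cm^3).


Specific stiffness = E/rho = 142/1.5 = 94.7 GPa/(g/cm^3)

94.7 GPa/(g/cm^3)


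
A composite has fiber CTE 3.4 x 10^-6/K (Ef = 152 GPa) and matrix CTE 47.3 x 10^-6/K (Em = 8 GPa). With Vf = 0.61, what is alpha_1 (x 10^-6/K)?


E1 = Ef*Vf + Em*(1-Vf) = 95.84
alpha_1 = (alpha_f*Ef*Vf + alpha_m*Em*(1-Vf))/E1 = 4.83 x 10^-6/K

4.83 x 10^-6/K


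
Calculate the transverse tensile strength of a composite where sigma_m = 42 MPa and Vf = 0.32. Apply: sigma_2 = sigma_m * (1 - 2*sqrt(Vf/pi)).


factor = 1 - 2*sqrt(0.32/pi) = 0.3617
sigma_2 = 42 * 0.3617 = 15.19 MPa

15.19 MPa


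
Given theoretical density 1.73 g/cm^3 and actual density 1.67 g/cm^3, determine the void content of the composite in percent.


Void% = (rho_theo - rho_actual)/rho_theo * 100 = (1.73 - 1.67)/1.73 * 100 = 3.47%

3.47%


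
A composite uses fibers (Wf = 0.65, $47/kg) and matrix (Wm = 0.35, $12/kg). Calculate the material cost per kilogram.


Cost = cost_f*Wf + cost_m*Wm = 47*0.65 + 12*0.35 = $34.75/kg

$34.75/kg


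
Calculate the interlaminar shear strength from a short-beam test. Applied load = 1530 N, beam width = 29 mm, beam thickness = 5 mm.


ILSS = 3F/(4bh) = 3*1530/(4*29*5) = 7.91 MPa

7.91 MPa


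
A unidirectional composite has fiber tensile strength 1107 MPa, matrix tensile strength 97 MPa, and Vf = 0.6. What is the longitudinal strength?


sigma_1 = sigma_f*Vf + sigma_m*(1-Vf) = 1107*0.6 + 97*0.4 = 703.0 MPa

703.0 MPa


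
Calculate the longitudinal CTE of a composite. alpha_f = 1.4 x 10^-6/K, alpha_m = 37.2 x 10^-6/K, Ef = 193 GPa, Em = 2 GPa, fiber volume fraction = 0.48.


E1 = Ef*Vf + Em*(1-Vf) = 93.68
alpha_1 = (alpha_f*Ef*Vf + alpha_m*Em*(1-Vf))/E1 = 1.8 x 10^-6/K

1.8 x 10^-6/K


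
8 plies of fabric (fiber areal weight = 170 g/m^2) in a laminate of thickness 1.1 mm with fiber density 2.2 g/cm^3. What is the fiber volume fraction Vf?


Vf = n * FAW / (rho_f * h * 1000) = 8 * 170 / (2.2 * 1.1 * 1000) = 0.562

0.562


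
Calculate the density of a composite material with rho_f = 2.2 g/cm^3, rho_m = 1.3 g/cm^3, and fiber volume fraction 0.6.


rho_c = rho_f*Vf + rho_m*(1-Vf) = 2.2*0.6 + 1.3*0.4 = 1.84 g/cm^3

1.84 g/cm^3


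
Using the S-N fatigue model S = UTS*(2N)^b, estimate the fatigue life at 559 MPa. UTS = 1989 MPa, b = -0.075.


N = 0.5 * (S/UTS)^(1/b) = 0.5 * (559/1989)^(1/-0.075) = 1.1184e+07 cycles

1.1184e+07 cycles


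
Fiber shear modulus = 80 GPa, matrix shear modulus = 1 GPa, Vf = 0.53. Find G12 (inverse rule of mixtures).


1/G12 = Vf/Gf + (1-Vf)/Gm = 0.53/80 + 0.47/1
G12 = 2.1 GPa

2.1 GPa


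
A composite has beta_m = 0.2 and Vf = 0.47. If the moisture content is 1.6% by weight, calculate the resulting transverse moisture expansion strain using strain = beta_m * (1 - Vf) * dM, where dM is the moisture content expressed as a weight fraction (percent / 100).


dM = 1.6/100 = 0.016
strain = beta_m * (1-Vf) * dM = 0.2 * 0.53 * 0.016 = 0.001696

0.001696


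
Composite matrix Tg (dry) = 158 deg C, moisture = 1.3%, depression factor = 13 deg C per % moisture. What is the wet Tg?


Tg_wet = Tg_dry - k*moisture = 158 - 13*1.3 = 141.1 deg C

141.1 deg C


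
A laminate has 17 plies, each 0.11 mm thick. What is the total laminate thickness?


h = n * t_ply = 17 * 0.11 = 1.87 mm

1.87 mm


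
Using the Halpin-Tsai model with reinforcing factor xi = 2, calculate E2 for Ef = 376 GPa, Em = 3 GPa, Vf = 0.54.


eta = (Ef/Em - 1)/(Ef/Em + xi) = (125.3333 - 1)/(125.3333 + 2) = 0.9764
E2 = Em*(1+xi*eta*Vf)/(1-eta*Vf) = 13.04 GPa

13.04 GPa


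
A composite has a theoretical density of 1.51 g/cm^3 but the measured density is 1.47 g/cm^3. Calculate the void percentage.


Void% = (rho_theo - rho_actual)/rho_theo * 100 = (1.51 - 1.47)/1.51 * 100 = 2.65%

2.65%


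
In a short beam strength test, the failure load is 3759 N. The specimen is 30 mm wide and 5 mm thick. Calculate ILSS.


ILSS = 3F/(4bh) = 3*3759/(4*30*5) = 18.8 MPa

18.8 MPa


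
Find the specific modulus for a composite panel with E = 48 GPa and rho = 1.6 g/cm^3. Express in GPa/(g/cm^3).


Specific stiffness = E/rho = 48/1.6 = 30.0 GPa/(g/cm^3)

30.0 GPa/(g/cm^3)


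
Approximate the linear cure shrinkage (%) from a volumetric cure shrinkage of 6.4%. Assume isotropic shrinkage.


Linear shrinkage ≈ vol_shrink/3 = 6.4/3 = 2.133%

2.133%


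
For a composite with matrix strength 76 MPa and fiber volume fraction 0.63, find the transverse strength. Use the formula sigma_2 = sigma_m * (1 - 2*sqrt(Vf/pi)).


factor = 1 - 2*sqrt(0.63/pi) = 0.1044
sigma_2 = 76 * 0.1044 = 7.93 MPa

7.93 MPa


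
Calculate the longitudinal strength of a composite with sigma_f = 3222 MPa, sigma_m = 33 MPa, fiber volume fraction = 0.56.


sigma_1 = sigma_f*Vf + sigma_m*(1-Vf) = 3222*0.56 + 33*0.44 = 1818.8 MPa

1818.8 MPa


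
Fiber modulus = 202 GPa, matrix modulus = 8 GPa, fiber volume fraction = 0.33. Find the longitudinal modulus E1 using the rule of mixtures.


E1 = Ef*Vf + Em*(1-Vf) = 202*0.33 + 8*0.67 = 72.02 GPa

72.02 GPa


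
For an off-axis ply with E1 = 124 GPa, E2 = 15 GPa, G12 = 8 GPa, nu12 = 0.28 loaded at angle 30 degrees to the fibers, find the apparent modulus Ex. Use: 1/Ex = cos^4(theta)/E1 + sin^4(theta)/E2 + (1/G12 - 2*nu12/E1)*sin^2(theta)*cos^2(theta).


cos^4(30) = 0.5625, sin^4(30) = 0.0625, sin^2(30)*cos^2(30) = 0.1875
1/G12 - 2*nu12/E1 = 1/8 - 2*0.28/124 = 0.120484 GPa^-1
1/Ex = 0.5625/124 + 0.0625/15 + 0.120484*0.1875 = 0.0312937 GPa^-1
Ex = 31.96 GPa

31.96 GPa


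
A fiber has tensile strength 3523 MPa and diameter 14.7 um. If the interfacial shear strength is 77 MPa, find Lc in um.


Lc = sigma_f * d / (2 * tau_i) = 3523 * 14.7 / (2 * 77) = 336.3 um

336.3 um


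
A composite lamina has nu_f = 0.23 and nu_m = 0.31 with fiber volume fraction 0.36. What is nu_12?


nu_12 = nu_f*Vf + nu_m*(1-Vf) = 0.23*0.36 + 0.31*0.64 = 0.2812

0.2812


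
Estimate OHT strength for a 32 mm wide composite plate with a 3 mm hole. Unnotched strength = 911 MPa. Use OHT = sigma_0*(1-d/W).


OHT = sigma_0*(1-d/W) = 911*(1-3/32) = 825.6 MPa

825.6 MPa


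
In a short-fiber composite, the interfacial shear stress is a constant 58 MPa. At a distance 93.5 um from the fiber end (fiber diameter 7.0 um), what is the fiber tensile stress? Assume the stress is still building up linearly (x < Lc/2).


Force balance: sigma_f * (pi*d^2/4) = tau * (pi*d) * x  ->  sigma_f = 4 * tau * x / d
sigma_f = 4 * 58 * 93.5 / 7.0 = 3098.9 MPa

3098.9 MPa


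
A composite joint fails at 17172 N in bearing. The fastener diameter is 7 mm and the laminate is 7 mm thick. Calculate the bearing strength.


sigma_br = F/(d*h) = 17172/(7*7) = 350.4 MPa

350.4 MPa


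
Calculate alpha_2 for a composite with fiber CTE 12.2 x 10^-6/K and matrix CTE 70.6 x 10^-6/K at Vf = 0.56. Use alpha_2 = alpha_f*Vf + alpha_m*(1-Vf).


alpha_2 = alpha_f*Vf + alpha_m*(1-Vf) = 12.2*0.56 + 70.6*0.44 = 37.9 x 10^-6/K

37.9 x 10^-6/K


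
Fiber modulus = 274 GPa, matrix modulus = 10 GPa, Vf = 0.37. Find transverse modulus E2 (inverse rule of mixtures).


1/E2 = Vf/Ef + (1-Vf)/Em = 0.37/274 + 0.63/10
E2 = 15.54 GPa

15.54 GPa


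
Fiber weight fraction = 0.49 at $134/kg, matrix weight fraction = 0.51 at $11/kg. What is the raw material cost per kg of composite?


Cost = cost_f*Wf + cost_m*Wm = 134*0.49 + 11*0.51 = $71.27/kg

$71.27/kg


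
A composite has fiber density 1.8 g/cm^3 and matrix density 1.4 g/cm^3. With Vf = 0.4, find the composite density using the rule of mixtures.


rho_c = rho_f*Vf + rho_m*(1-Vf) = 1.8*0.4 + 1.4*0.6 = 1.56 g/cm^3

1.56 g/cm^3


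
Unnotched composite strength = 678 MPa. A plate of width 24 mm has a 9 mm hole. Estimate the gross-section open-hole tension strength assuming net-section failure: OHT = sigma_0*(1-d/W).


OHT = sigma_0*(1-d/W) = 678*(1-9/24) = 423.8 MPa

423.8 MPa


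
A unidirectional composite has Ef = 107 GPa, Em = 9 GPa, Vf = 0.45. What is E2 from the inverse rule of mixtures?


1/E2 = Vf/Ef + (1-Vf)/Em = 0.45/107 + 0.55/9
E2 = 15.31 GPa

15.31 GPa


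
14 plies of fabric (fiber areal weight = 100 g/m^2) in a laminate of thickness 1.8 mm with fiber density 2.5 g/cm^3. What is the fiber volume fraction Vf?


Vf = n * FAW / (rho_f * h * 1000) = 14 * 100 / (2.5 * 1.8 * 1000) = 0.3111

0.3111


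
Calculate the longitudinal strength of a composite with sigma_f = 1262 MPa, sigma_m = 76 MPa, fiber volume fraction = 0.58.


sigma_1 = sigma_f*Vf + sigma_m*(1-Vf) = 1262*0.58 + 76*0.42 = 763.9 MPa

763.9 MPa


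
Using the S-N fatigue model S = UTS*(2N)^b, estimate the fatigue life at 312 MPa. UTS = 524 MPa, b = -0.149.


N = 0.5 * (S/UTS)^(1/b) = 0.5 * (312/524)^(1/-0.149) = 16.2264 cycles

16.2264 cycles


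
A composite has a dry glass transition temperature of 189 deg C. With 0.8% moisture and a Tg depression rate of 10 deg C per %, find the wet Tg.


Tg_wet = Tg_dry - k*moisture = 189 - 10*0.8 = 181.0 deg C

181.0 deg C


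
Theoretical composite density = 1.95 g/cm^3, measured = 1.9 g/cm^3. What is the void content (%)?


Void% = (rho_theo - rho_actual)/rho_theo * 100 = (1.95 - 1.9)/1.95 * 100 = 2.56%

2.56%


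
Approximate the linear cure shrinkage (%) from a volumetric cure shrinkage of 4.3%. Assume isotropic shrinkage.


Linear shrinkage ≈ vol_shrink/3 = 4.3/3 = 1.433%

1.433%


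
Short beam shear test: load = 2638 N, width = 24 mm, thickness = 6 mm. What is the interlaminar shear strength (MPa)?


ILSS = 3F/(4bh) = 3*2638/(4*24*6) = 13.74 MPa

13.74 MPa


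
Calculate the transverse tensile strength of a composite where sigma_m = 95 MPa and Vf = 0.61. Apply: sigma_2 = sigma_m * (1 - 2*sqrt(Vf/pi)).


factor = 1 - 2*sqrt(0.61/pi) = 0.1187
sigma_2 = 95 * 0.1187 = 11.28 MPa

11.28 MPa


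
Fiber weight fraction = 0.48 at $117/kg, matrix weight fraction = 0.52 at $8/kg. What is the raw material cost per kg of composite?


Cost = cost_f*Wf + cost_m*Wm = 117*0.48 + 8*0.52 = $60.32/kg

$60.32/kg


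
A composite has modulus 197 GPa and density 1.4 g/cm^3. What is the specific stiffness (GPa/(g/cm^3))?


Specific stiffness = E/rho = 197/1.4 = 140.7 GPa/(g/cm^3)

140.7 GPa/(g/cm^3)


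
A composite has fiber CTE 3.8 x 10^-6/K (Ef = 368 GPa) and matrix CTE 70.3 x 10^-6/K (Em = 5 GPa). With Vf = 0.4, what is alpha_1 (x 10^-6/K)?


E1 = Ef*Vf + Em*(1-Vf) = 150.2
alpha_1 = (alpha_f*Ef*Vf + alpha_m*Em*(1-Vf))/E1 = 5.13 x 10^-6/K

5.13 x 10^-6/K


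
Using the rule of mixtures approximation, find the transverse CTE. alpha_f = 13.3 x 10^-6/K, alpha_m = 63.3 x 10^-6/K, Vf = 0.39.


alpha_2 = alpha_f*Vf + alpha_m*(1-Vf) = 13.3*0.39 + 63.3*0.61 = 43.8 x 10^-6/K

43.8 x 10^-6/K


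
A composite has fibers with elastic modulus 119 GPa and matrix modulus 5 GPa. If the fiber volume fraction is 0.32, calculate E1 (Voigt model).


E1 = Ef*Vf + Em*(1-Vf) = 119*0.32 + 5*0.68 = 41.48 GPa

41.48 GPa


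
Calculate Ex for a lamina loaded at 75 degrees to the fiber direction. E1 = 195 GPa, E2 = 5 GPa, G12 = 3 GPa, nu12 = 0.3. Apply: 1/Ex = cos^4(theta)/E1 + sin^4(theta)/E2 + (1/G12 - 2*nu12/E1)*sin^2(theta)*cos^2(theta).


cos^4(75) = 0.004487, sin^4(75) = 0.870513, sin^2(75)*cos^2(75) = 0.0625
1/G12 - 2*nu12/E1 = 1/3 - 2*0.3/195 = 0.330256 GPa^-1
1/Ex = 0.004487/195 + 0.870513/5 + 0.330256*0.0625 = 0.1947666 GPa^-1
Ex = 5.13 GPa

5.13 GPa


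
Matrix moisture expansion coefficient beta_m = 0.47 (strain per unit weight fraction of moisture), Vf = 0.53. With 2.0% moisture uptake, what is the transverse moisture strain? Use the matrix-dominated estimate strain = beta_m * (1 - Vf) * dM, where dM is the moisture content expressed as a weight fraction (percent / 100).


dM = 2.0/100 = 0.02
strain = beta_m * (1-Vf) * dM = 0.47 * 0.47 * 0.02 = 0.004418

0.004418


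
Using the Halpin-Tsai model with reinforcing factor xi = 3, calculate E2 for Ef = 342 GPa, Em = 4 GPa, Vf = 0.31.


eta = (Ef/Em - 1)/(Ef/Em + xi) = (85.5 - 1)/(85.5 + 3) = 0.9548
E2 = Em*(1+xi*eta*Vf)/(1-eta*Vf) = 10.73 GPa

10.73 GPa


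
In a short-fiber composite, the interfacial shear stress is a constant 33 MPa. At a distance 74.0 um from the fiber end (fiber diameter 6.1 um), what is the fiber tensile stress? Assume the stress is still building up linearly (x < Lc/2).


Force balance: sigma_f * (pi*d^2/4) = tau * (pi*d) * x  ->  sigma_f = 4 * tau * x / d
sigma_f = 4 * 33 * 74.0 / 6.1 = 1601.3 MPa

1601.3 MPa


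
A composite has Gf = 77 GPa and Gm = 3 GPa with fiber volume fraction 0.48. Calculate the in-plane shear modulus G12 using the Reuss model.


1/G12 = Vf/Gf + (1-Vf)/Gm = 0.48/77 + 0.52/3
G12 = 5.57 GPa

5.57 GPa


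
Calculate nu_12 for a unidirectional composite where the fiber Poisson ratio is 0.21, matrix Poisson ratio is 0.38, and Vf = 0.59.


nu_12 = nu_f*Vf + nu_m*(1-Vf) = 0.21*0.59 + 0.38*0.41 = 0.2797

0.2797


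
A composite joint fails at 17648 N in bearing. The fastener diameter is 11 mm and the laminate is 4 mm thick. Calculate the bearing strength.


sigma_br = F/(d*h) = 17648/(11*4) = 401.1 MPa

401.1 MPa


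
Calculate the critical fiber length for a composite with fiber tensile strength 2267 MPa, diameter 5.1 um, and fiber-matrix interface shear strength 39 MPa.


Lc = sigma_f * d / (2 * tau_i) = 2267 * 5.1 / (2 * 39) = 148.2 um

148.2 um


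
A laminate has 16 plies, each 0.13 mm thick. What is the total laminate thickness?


h = n * t_ply = 16 * 0.13 = 2.08 mm

2.08 mm


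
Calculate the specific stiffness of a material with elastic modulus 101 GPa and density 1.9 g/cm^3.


Specific stiffness = E/rho = 101/1.9 = 53.2 GPa/(g/cm^3)

53.2 GPa/(g/cm^3)


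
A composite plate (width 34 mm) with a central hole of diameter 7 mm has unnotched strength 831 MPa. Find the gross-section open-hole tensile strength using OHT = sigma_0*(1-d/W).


OHT = sigma_0*(1-d/W) = 831*(1-7/34) = 659.9 MPa

659.9 MPa


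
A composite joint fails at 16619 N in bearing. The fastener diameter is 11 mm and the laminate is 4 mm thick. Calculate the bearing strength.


sigma_br = F/(d*h) = 16619/(11*4) = 377.7 MPa

377.7 MPa


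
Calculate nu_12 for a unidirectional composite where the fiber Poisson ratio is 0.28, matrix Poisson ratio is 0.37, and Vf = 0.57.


nu_12 = nu_f*Vf + nu_m*(1-Vf) = 0.28*0.57 + 0.37*0.43 = 0.3187

0.3187


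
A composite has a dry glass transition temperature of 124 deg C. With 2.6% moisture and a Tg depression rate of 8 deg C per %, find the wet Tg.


Tg_wet = Tg_dry - k*moisture = 124 - 8*2.6 = 103.2 deg C

103.2 deg C


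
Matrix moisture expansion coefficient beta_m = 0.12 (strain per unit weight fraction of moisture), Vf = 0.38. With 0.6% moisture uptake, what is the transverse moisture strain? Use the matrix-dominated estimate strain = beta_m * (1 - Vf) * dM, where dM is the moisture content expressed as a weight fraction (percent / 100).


dM = 0.6/100 = 0.006
strain = beta_m * (1-Vf) * dM = 0.12 * 0.62 * 0.006 = 0.0004464

0.0004464


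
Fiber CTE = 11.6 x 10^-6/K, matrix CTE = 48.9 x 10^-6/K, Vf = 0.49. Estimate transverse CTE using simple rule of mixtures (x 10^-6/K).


alpha_2 = alpha_f*Vf + alpha_m*(1-Vf) = 11.6*0.49 + 48.9*0.51 = 30.6 x 10^-6/K

30.6 x 10^-6/K


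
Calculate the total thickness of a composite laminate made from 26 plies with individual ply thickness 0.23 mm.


h = n * t_ply = 26 * 0.23 = 5.98 mm

5.98 mm


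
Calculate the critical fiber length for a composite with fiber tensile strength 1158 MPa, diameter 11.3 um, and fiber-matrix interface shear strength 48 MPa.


Lc = sigma_f * d / (2 * tau_i) = 1158 * 11.3 / (2 * 48) = 136.3 um

136.3 um


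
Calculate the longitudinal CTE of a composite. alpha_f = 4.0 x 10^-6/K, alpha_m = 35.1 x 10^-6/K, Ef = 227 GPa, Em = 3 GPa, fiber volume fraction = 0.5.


E1 = Ef*Vf + Em*(1-Vf) = 115.0
alpha_1 = (alpha_f*Ef*Vf + alpha_m*Em*(1-Vf))/E1 = 4.41 x 10^-6/K

4.41 x 10^-6/K


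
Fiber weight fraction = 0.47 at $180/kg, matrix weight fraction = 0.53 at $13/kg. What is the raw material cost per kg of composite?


Cost = cost_f*Wf + cost_m*Wm = 180*0.47 + 13*0.53 = $91.49/kg

$91.49/kg


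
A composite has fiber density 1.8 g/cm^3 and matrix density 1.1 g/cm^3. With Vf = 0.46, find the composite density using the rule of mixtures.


rho_c = rho_f*Vf + rho_m*(1-Vf) = 1.8*0.46 + 1.1*0.54 = 1.422 g/cm^3

1.422 g/cm^3


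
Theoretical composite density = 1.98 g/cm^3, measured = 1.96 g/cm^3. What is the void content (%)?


Void% = (rho_theo - rho_actual)/rho_theo * 100 = (1.98 - 1.96)/1.98 * 100 = 1.01%

1.01%


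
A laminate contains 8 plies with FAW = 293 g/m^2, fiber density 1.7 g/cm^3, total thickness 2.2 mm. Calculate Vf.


Vf = n * FAW / (rho_f * h * 1000) = 8 * 293 / (1.7 * 2.2 * 1000) = 0.6267

0.6267


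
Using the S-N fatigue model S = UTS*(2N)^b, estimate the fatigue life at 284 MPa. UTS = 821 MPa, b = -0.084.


N = 0.5 * (S/UTS)^(1/b) = 0.5 * (284/821)^(1/-0.084) = 153943.2616 cycles

153943.2616 cycles


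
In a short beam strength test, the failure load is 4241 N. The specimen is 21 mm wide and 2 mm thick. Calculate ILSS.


ILSS = 3F/(4bh) = 3*4241/(4*21*2) = 75.73 MPa

75.73 MPa


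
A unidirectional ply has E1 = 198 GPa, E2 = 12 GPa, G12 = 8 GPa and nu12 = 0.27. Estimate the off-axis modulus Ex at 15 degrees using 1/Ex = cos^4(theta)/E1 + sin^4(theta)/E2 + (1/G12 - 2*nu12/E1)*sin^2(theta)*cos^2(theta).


cos^4(15) = 0.870513, sin^4(15) = 0.004487, sin^2(15)*cos^2(15) = 0.0625
1/G12 - 2*nu12/E1 = 1/8 - 2*0.27/198 = 0.122273 GPa^-1
1/Ex = 0.870513/198 + 0.004487/12 + 0.122273*0.0625 = 0.0124125 GPa^-1
Ex = 80.56 GPa

80.56 GPa


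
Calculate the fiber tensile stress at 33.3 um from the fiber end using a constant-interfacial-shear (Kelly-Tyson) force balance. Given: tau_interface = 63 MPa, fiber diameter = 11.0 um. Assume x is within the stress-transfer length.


Force balance: sigma_f * (pi*d^2/4) = tau * (pi*d) * x  ->  sigma_f = 4 * tau * x / d
sigma_f = 4 * 63 * 33.3 / 11.0 = 762.9 MPa

762.9 MPa


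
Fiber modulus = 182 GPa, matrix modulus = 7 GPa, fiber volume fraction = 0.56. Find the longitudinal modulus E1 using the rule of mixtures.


E1 = Ef*Vf + Em*(1-Vf) = 182*0.56 + 7*0.44 = 105.0 GPa

105.0 GPa


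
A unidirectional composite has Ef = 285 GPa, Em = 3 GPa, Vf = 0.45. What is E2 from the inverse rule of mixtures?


1/E2 = Vf/Ef + (1-Vf)/Em = 0.45/285 + 0.55/3
E2 = 5.41 GPa

5.41 GPa


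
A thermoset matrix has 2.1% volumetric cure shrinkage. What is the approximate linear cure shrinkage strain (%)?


Linear shrinkage ≈ vol_shrink/3 = 2.1/3 = 0.7%

0.7%


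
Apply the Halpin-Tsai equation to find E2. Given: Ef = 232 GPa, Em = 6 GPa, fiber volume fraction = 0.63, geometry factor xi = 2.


eta = (Ef/Em - 1)/(Ef/Em + xi) = (38.6667 - 1)/(38.6667 + 2) = 0.9262
E2 = Em*(1+xi*eta*Vf)/(1-eta*Vf) = 31.22 GPa

31.22 GPa
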